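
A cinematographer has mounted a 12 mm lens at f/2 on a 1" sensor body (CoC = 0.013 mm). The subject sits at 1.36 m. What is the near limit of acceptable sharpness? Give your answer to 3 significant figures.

1.09 m

Hyperfocal distance H = f²/(N·c) + f = 12²/(2 × 0.013) + 12 = 144/0.026 + 12 ≈ 5550.5 mm ≈ 5.550 m.
Near limit Dn = s·(H − f)/(H + s − 2f) = 1360 × (5550.5 − 12) / (5550.5 + 1360 − 2 × 12) = 1360 × 5538.5 / 6886.5 ≈ 1093.8 mm ≈ 1.09 m.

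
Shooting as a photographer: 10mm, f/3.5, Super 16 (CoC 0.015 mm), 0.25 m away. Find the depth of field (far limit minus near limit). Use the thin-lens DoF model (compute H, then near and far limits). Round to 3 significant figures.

64.0 mm

Hyperfocal distance H = f²/(N·c) + f = 10²/(3.5 × 0.015) + 10 = 100/0.0525 + 10 ≈ 1914.8 mm ≈ 1.915 m.
Near limit Dn = s·(H − f)/(H + s − 2f) = 250 × (1914.8 − 10) / (1914.8 + 250 − 2 × 10) = 250 × 1904.8 / 2144.8 ≈ 222.025 mm.
Far limit Df = s·(H − f)/(H − s) = 250 × (1914.8 − 10) / (1914.8 − 250) = 250 × 1904.8 / 1664.8 ≈ 286.041 mm.
Depth of field = Df − Dn = 286.041 − 222.025 ≈ 64.016 mm.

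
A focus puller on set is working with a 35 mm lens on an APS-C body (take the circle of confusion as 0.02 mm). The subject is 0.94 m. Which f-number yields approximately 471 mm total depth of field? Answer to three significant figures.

f/16

Write h = H − f = f²/(N·c). The thin-lens limits are Dn = s·h/(h + (s−f)) and Df = s·h/(h − (s−f)), so DoF = Df − Dn = 2·s·(s−f)·h / (h² − (s−f)²).
That is a quadratic in h: DoF·h² − 2·s·(s−f)·h − DoF·(s−f)² = 0 ⇒ h = (s−f)·(s + √(s² + DoF²)) / DoF = 905 × (940 + √(940² + 471²)) / 471 = 905 × (940 + 1051.40) / 471 ≈ 3826.4 mm.
Then N = f²/(c·h) = 35² / (0.02 × 3826.4) = 1225 / 76.527 ≈ 16.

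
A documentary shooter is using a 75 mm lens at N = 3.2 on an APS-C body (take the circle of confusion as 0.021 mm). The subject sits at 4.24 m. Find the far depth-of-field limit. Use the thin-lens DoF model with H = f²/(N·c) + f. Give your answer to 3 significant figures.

Hyperfocal distance H = f²/(N·c) + f = 75²/(3.2 × 0.021) + 75 = 5625/0.0672 + 75 ≈ 83780.4 mm ≈ 83.78 m.
Far limit Df = s·(H − f)/(H − s) = 4240 × (83780.4 − 75) / (83780.4 − 4240) = 4240 × 83705.4 / 79540.4 ≈ 4462.0 mm ≈ 4.46 m.

4.46 m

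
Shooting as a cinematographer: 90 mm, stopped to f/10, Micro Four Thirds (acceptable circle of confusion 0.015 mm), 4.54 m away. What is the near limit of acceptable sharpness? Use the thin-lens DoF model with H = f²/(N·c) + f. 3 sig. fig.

4.19 m

Hyperfocal distance H = f²/(N·c) + f = 90²/(10 × 0.015) + 90 = 8100/0.15 + 90 ≈ 54090.0 mm ≈ 54.09 m.
Near limit Dn = s·(H − f)/(H + s − 2f) = 4540 × (54090.0 − 90) / (54090.0 + 4540 − 2 × 90) = 4540 × 54000.0 / 58450.0 ≈ 4194.4 mm ≈ 4.19 m.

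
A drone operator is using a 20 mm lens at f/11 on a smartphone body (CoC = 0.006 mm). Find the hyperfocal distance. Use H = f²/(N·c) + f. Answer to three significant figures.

6.08 m

Hyperfocal distance H = f²/(N·c) + f = 20²/(11 × 0.006) + 20 = 400/0.066 + 20 ≈ 6080.6 mm ≈ 6.08 m.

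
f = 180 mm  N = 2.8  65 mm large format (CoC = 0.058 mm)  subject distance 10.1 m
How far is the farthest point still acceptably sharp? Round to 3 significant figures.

Hyperfocal distance H = f²/(N·c) + f = 180²/(2.8 × 0.058) + 180 = 32400/0.1624 + 180 ≈ 199687.4 mm ≈ 199.7 m.
Far limit Df = s·(H − f)/(H − s) = 10100 × (199687.4 − 180) / (199687.4 − 10100) = 10100 × 199507.4 / 189587.4 ≈ 10628 mm ≈ 10.6 m.

10.6 m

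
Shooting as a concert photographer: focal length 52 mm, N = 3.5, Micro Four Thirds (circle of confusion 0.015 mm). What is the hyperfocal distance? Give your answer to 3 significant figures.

51.6 m

Hyperfocal distance H = f²/(N·c) + f = 52²/(3.5 × 0.015) + 52 = 2704/0.0525 + 52 ≈ 51556.8 mm ≈ 51.6 m.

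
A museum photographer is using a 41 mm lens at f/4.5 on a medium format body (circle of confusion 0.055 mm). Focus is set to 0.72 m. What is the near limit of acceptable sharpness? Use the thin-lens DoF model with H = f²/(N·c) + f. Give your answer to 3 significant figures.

0.655 m

Hyperfocal distance H = f²/(N·c) + f = 41²/(4.5 × 0.055) + 41 = 1681/0.2475 + 41 ≈ 6832.9 mm ≈ 6.833 m.
Near limit Dn = s·(H − f)/(H + s − 2f) = 720 × (6832.9 − 41) / (6832.9 + 720 − 2 × 41) = 720 × 6791.9 / 7470.9 ≈ 654.56 mm ≈ 0.655 m.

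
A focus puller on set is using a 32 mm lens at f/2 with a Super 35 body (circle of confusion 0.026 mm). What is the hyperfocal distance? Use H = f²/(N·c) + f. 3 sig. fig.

Hyperfocal distance H = f²/(N·c) + f = 32²/(2 × 0.026) + 32 = 1024/0.052 + 32 ≈ 19724.3 mm ≈ 19.7 m.

19.7 m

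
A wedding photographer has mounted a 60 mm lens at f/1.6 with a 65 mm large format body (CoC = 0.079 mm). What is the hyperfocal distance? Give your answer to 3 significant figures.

28.5 m

Hyperfocal distance H = f²/(N·c) + f = 60²/(1.6 × 0.079) + 60 = 3600/0.1264 + 60 ≈ 28541.0 mm ≈ 28.5 m.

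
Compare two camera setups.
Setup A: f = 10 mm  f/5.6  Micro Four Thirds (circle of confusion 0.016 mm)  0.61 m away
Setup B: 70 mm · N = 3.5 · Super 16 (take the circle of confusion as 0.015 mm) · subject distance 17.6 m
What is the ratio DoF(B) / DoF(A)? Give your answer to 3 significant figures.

7.43

Setup A: H = 10²/(5.6×0.016) + 10 ≈ 1126.1 mm; DoF = Df − Dn = 1319.20 − 396.72 ≈ 922.48 mm.
Setup B: H = 70²/(3.5×0.015) + 70 ≈ 93403.3 mm; DoF = Df − Dn = 21670.1 − 14817.0 ≈ 6853.1 mm.
Ratio = 6853.1 / 922.48 ≈ 7.43.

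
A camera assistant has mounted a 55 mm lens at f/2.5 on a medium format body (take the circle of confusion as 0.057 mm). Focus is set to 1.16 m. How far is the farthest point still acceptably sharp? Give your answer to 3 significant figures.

Hyperfocal distance H = f²/(N·c) + f = 55²/(2.5 × 0.057) + 55 = 3025/0.1425 + 55 ≈ 21283.1 mm ≈ 21.28 m.
Far limit Df = s·(H − f)/(H − s) = 1160 × (21283.1 − 55) / (21283.1 − 1160) = 1160 × 21228.1 / 20123.1 ≈ 1223.7 mm ≈ 1.22 m.

1.22 m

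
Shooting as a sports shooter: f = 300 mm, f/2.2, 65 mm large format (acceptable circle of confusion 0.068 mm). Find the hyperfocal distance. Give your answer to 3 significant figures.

Hyperfocal distance H = f²/(N·c) + f = 300²/(2.2 × 0.068) + 300 = 90000/0.1496 + 300 ≈ 601904.3 mm ≈ 602 m.

602 m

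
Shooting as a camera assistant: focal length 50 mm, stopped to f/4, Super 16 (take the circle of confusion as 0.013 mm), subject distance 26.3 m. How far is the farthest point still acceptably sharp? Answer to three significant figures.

57.9 m

Hyperfocal distance H = f²/(N·c) + f = 50²/(4 × 0.013) + 50 = 2500/0.052 + 50 ≈ 48126.9 mm ≈ 48.13 m.
Far limit Df = s·(H − f)/(H − s) = 26300 × (48126.9 − 50) / (48126.9 − 26300) = 26300 × 48076.9 / 21826.9 ≈ 57930 mm ≈ 57.9 m.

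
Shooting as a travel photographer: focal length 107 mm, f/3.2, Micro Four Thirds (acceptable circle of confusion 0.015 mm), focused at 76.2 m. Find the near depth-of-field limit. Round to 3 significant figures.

Hyperfocal distance H = f²/(N·c) + f = 107²/(3.2 × 0.015) + 107 = 11449/0.048 + 107 ≈ 238627.8 mm ≈ 238.6 m.
Near limit Dn = s·(H − f)/(H + s − 2f) = 76200 × (238627.8 − 107) / (238627.8 + 76200 − 2 × 107) = 76200 × 238520.8 / 314613.8 ≈ 57770 mm ≈ 57.8 m.

57.8 m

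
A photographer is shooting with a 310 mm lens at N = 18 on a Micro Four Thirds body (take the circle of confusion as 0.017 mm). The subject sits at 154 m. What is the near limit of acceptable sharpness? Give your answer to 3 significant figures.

103 m

Hyperfocal distance H = f²/(N·c) + f = 310²/(18 × 0.017) + 310 = 96100/0.306 + 310 ≈ 314362.3 mm ≈ 314.4 m.
Near limit Dn = s·(H − f)/(H + s − 2f) = 154000 × (314362.3 − 310) / (314362.3 + 154000 − 2 × 310) = 154000 × 314052.3 / 467742.3 ≈ 103399 mm ≈ 103 m.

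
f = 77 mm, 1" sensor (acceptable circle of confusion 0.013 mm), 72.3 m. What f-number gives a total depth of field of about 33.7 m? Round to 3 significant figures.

f/1.40

Write h = H − f = f²/(N·c). The thin-lens limits are Dn = s·h/(h + (s−f)) and Df = s·h/(h − (s−f)), so DoF = Df − Dn = 2·s·(s−f)·h / (h² − (s−f)²).
That is a quadratic in h: DoF·h² − 2·s·(s−f)·h − DoF·(s−f)² = 0 ⇒ h = (s−f)·(s + √(s² + DoF²)) / DoF = 72223 × (72300 + √(72300² + 33700²)) / 33700 = 72223 × (72300 + 79768.3) / 33700 ≈ 325900 mm.
Then N = f²/(c·h) = 77² / (0.013 × 325900) = 5929 / 4236.7 ≈ 1.40.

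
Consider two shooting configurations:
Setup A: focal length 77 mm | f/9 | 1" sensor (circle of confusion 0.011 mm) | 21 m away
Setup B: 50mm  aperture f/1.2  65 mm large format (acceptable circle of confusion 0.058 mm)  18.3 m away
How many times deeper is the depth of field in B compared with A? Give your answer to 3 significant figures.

Setup A: H = 77²/(9×0.011) + 77 ≈ 59965.9 mm; DoF = Df − Dn = 32276 − 15563 ≈ 16713 mm.
Setup B: H = 50²/(1.2×0.058) + 50 ≈ 35969.5 mm; DoF = Df − Dn = 37201 − 12135 ≈ 25066 mm.
Ratio = 25066 / 16713 ≈ 1.50.

1.50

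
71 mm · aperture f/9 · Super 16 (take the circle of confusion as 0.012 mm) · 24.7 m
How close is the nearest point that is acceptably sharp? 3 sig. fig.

Hyperfocal distance H = f²/(N·c) + f = 71²/(9 × 0.012) + 71 = 5041/0.108 + 71 ≈ 46746.9 mm ≈ 46.75 m.
Near limit Dn = s·(H − f)/(H + s − 2f) = 24700 × (46746.9 − 71) / (46746.9 + 24700 − 2 × 71) = 24700 × 46675.9 / 71304.9 ≈ 16169 mm ≈ 16.2 m.

16.2 m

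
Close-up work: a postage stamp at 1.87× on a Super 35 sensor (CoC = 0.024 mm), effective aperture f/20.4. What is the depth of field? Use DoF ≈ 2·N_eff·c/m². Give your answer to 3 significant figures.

At magnification m, DoF ≈ 2·N_eff·c/m² = 2 × 20.4 × 0.024 / 1.87² = 0.9792 / 3.497 ≈ 0.28 mm.

0.280 mm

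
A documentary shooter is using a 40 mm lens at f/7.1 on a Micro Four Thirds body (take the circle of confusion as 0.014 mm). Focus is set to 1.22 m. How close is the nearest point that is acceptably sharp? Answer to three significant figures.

1.14 m

Hyperfocal distance H = f²/(N·c) + f = 40²/(7.1 × 0.014) + 40 = 1600/0.0994 + 40 ≈ 16136.6 mm ≈ 16.14 m.
Near limit Dn = s·(H − f)/(H + s − 2f) = 1220 × (16136.6 − 40) / (16136.6 + 1220 − 2 × 40) = 1220 × 16096.6 / 17276.6 ≈ 1136.7 mm ≈ 1.14 m.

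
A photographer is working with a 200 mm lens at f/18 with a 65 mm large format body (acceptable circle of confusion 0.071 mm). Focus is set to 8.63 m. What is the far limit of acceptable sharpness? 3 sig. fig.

Hyperfocal distance H = f²/(N·c) + f = 200²/(18 × 0.071) + 200 = 40000/1.278 + 200 ≈ 31498.9 mm ≈ 31.50 m.
Far limit Df = s·(H − f)/(H − s) = 8630 × (31498.9 − 200) / (31498.9 − 8630) = 8630 × 31298.9 / 22868.9 ≈ 11811 mm ≈ 11.8 m.

11.8 m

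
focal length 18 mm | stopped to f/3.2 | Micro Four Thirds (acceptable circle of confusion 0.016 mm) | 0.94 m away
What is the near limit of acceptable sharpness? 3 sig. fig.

0.820 m

Hyperfocal distance H = f²/(N·c) + f = 18²/(3.2 × 0.016) + 18 = 324/0.0512 + 18 ≈ 6346.1 mm ≈ 6.346 m.
Near limit Dn = s·(H − f)/(H + s − 2f) = 940 × (6346.1 − 18) / (6346.1 + 940 − 2 × 18) = 940 × 6328.1 / 7250.1 ≈ 820.46 mm ≈ 0.820 m.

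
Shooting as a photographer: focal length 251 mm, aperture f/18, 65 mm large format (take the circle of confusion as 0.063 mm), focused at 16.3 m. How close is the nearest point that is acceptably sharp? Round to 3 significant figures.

Hyperfocal distance H = f²/(N·c) + f = 251²/(18 × 0.063) + 251 = 63001/1.134 + 251 ≈ 55807.4 mm ≈ 55.81 m.
Near limit Dn = s·(H − f)/(H + s − 2f) = 16300 × (55807.4 − 251) / (55807.4 + 16300 − 2 × 251) = 16300 × 55556.4 / 71605.4 ≈ 12647 mm ≈ 12.6 m.

12.6 m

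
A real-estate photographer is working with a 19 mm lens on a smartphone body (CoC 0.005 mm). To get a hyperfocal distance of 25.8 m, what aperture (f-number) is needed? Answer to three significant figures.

f/2.80

Rearrange H = f²/(N·c) + f for N: N = f² / ((H − f)·c).
N = 19² / ((25800 − 19) × 0.005) = 361 / 128.9 ≈ 2.80.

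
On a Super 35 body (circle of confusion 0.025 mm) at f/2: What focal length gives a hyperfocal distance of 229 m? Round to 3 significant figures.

From H = f²/(N·c) + f, with f ≪ H: f ≈ √(H·N·c) = √(229000 × 2 × 0.025) = √11450 ≈ 107.0 mm.
The +f correction barely moves this — solving exactly, f² + N·c·f − N·c·H = 0 ⇒ f = (−N·c + √((N·c)² + 4·N·c·H))/2 = (−0.05 + √45800)/2 ≈ 106.98 mm, so f ≈ 107 mm.

107 mm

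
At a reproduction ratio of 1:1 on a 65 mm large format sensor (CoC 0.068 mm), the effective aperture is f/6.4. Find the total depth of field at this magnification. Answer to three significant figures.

0.870 mm

At magnification m, DoF ≈ 2·N_eff·c/m² = 2 × 6.4 × 0.068 / 1² = 0.8704 / 1 ≈ 0.87 mm.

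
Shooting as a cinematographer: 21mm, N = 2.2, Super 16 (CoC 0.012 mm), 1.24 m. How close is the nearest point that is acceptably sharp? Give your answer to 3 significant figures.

1.16 m

Hyperfocal distance H = f²/(N·c) + f = 21²/(2.2 × 0.012) + 21 = 441/0.0264 + 21 ≈ 16725.5 mm ≈ 16.73 m.
Near limit Dn = s·(H − f)/(H + s − 2f) = 1240 × (16725.5 − 21) / (16725.5 + 1240 − 2 × 21) = 1240 × 16704.5 / 17923.5 ≈ 1155.7 mm ≈ 1.16 m.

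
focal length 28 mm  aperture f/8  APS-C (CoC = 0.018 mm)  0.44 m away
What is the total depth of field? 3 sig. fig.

67.0 mm

Hyperfocal distance H = f²/(N·c) + f = 28²/(8 × 0.018) + 28 = 784/0.144 + 28 ≈ 5472.4 mm ≈ 5.472 m.
Near limit Dn = s·(H − f)/(H + s − 2f) = 440 × (5472.4 − 28) / (5472.4 + 440 − 2 × 28) = 440 × 5444.4 / 5856.4 ≈ 409.046 mm.
Far limit Df = s·(H − f)/(H − s) = 440 × (5472.4 − 28) / (5472.4 − 440) = 440 × 5444.4 / 5032.4 ≈ 476.022 mm.
Depth of field = Df − Dn = 476.022 − 409.046 ≈ 66.976 mm.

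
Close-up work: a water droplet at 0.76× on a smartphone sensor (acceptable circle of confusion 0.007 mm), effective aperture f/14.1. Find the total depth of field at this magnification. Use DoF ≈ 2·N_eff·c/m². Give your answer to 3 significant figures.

At magnification m, DoF ≈ 2·N_eff·c/m² = 2 × 14.1 × 0.007 / 0.76² = 0.1974 / 0.5776 ≈ 0.342 mm.

0.342 mm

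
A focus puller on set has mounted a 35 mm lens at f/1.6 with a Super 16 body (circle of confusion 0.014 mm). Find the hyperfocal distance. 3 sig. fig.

54.7 m

Hyperfocal distance H = f²/(N·c) + f = 35²/(1.6 × 0.014) + 35 = 1225/0.0224 + 35 ≈ 54722.5 mm ≈ 54.7 m.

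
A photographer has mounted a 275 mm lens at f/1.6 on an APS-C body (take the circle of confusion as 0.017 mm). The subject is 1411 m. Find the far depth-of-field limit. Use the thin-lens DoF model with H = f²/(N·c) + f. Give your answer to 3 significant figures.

2860 m

Hyperfocal distance H = f²/(N·c) + f = 275²/(1.6 × 0.017) + 275 = 75625/0.0272 + 275 ≈ 2780605.9 mm ≈ 2781 m.
Far limit Df = s·(H − f)/(H − s) = 1411000 × (2780605.9 − 275) / (2780605.9 − 1411000) = 1411000 × 2780330.9 / 1369605.9 ≈ 2864362 mm ≈ 2860 m.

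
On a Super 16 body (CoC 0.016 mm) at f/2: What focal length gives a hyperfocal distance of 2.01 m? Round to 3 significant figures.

8.00 mm

From H = f²/(N·c) + f, with f ≪ H: f ≈ √(H·N·c) = √(2010 × 2 × 0.016) = √64.320 ≈ 8.020 mm.
Exact: f² + N·c·f − N·c·H = 0 ⇒ f = (−N·c + √((N·c)² + 4·N·c·H))/2 = (−0.032 + √257.28)/2 ≈ 8.0040 mm ≈ 8.00 mm.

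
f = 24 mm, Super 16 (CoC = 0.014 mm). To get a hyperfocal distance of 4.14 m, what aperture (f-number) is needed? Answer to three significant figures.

f/10

Rearrange H = f²/(N·c) + f for N: N = f² / ((H − f)·c).
N = 24² / ((4140 − 24) × 0.014) = 576 / 57.62 ≈ 10.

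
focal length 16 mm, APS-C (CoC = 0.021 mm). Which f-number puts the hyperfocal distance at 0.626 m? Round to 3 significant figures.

f/20

Rearrange H = f²/(N·c) + f for N: N = f² / ((H − f)·c).
N = 16² / ((626 − 16) × 0.021) = 256 / 12.81 ≈ 20.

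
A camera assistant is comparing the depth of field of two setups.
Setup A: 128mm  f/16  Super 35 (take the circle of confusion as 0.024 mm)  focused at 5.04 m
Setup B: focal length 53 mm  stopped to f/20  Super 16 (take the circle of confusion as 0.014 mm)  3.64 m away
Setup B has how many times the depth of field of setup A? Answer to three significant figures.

Setup A: H = 128²/(16×0.024) + 128 ≈ 42794.7 mm; DoF = Df − Dn = 5695.7 − 4519.7 ≈ 1176.0 mm.
Setup B: H = 53²/(20×0.014) + 53 ≈ 10085.1 mm; DoF = Df − Dn = 5665.8 − 2681.3 ≈ 2984.5 mm.
Ratio = 2984.5 / 1176.0 ≈ 2.54.

2.54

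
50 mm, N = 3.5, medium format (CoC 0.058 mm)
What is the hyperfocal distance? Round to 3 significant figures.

12.4 m

Hyperfocal distance H = f²/(N·c) + f = 50²/(3.5 × 0.058) + 50 = 2500/0.203 + 50 ≈ 12365.3 mm ≈ 12.4 m.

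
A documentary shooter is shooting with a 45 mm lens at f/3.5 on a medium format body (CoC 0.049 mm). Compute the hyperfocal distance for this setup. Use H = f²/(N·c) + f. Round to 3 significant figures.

11.9 m

Hyperfocal distance H = f²/(N·c) + f = 45²/(3.5 × 0.049) + 45 = 2025/0.1715 + 45 ≈ 11852.6 mm ≈ 11.9 m.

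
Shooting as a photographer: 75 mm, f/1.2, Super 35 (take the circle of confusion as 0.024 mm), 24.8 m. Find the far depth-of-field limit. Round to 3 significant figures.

Hyperfocal distance H = f²/(N·c) + f = 75²/(1.2 × 0.024) + 75 = 5625/0.0288 + 75 ≈ 195387.5 mm ≈ 195.4 m.
Far limit Df = s·(H − f)/(H − s) = 24800 × (195387.5 − 75) / (195387.5 − 24800) = 24800 × 195312.5 / 170587.5 ≈ 28395 mm ≈ 28.4 m.

28.4 m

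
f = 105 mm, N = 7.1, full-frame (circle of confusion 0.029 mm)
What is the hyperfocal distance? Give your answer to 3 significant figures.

Hyperfocal distance H = f²/(N·c) + f = 105²/(7.1 × 0.029) + 105 = 11025/0.2059 + 105 ≈ 53650.4 mm ≈ 53.7 m.

53.7 m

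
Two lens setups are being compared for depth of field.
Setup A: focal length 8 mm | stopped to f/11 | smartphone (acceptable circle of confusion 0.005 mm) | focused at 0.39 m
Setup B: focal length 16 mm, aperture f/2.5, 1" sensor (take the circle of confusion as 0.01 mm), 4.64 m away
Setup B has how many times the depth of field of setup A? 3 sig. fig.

18.3

Setup A: H = 8²/(11×0.005) + 8 ≈ 1171.6 mm; DoF = Df − Dn = 580.60 − 293.61 ≈ 286.99 mm.
Setup B: H = 16²/(2.5×0.01) + 16 ≈ 10256.0 mm; DoF = Df − Dn = 8460.4 − 3196.6 ≈ 5263.8 mm.
Ratio = 5263.8 / 286.99 ≈ 18.3.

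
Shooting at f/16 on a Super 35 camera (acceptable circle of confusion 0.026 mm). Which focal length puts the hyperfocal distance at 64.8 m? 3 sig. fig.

164 mm

From H = f²/(N·c) + f, with f ≪ H: f ≈ √(H·N·c) = √(64800 × 16 × 0.026) = √26957 ≈ 164.2 mm.
The +f correction barely moves this — solving exactly, f² + N·c·f − N·c·H = 0 ⇒ f = (−N·c + √((N·c)² + 4·N·c·H))/2 = (−0.416 + √107827)/2 ≈ 163.98 mm, so f ≈ 164 mm.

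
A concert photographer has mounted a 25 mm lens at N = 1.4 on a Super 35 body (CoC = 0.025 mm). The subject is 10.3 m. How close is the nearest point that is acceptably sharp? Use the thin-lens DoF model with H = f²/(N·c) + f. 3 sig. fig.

Hyperfocal distance H = f²/(N·c) + f = 25²/(1.4 × 0.025) + 25 = 625/0.035 + 25 ≈ 17882.1 mm ≈ 17.88 m.
Near limit Dn = s·(H − f)/(H + s − 2f) = 10300 × (17882.1 − 25) / (17882.1 + 10300 − 2 × 25) = 10300 × 17857.1 / 28132.1 ≈ 6538.0 mm ≈ 6.54 m.

6.54 m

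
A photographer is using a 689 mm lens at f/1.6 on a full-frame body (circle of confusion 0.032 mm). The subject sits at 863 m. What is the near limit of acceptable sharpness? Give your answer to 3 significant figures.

790 m

Hyperfocal distance H = f²/(N·c) + f = 689²/(1.6 × 0.032) + 689 = 474721/0.0512 + 689 ≈ 9272583.5 mm ≈ 9273 m.
Near limit Dn = s·(H − f)/(H + s − 2f) = 863000 × (9272583.5 − 689) / (9272583.5 + 863000 − 2 × 689) = 863000 × 9271894.5 / 10134205.5 ≈ 789568 mm ≈ 790 m.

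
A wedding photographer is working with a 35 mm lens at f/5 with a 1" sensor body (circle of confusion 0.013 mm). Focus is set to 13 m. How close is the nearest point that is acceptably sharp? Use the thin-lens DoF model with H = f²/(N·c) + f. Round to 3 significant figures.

Hyperfocal distance H = f²/(N·c) + f = 35²/(5 × 0.013) + 35 = 1225/0.065 + 35 ≈ 18881.2 mm ≈ 18.88 m.
Near limit Dn = s·(H − f)/(H + s − 2f) = 13000 × (18881.2 − 35) / (18881.2 + 13000 − 2 × 35) = 13000 × 18846.2 / 31811.2 ≈ 7701.7 mm ≈ 7.70 m.

7.70 m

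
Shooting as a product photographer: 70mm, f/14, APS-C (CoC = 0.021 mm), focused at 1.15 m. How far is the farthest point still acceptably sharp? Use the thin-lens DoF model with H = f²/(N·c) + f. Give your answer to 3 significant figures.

Hyperfocal distance H = f²/(N·c) + f = 70²/(14 × 0.021) + 70 = 4900/0.294 + 70 ≈ 16736.7 mm ≈ 16.74 m.
Far limit Df = s·(H − f)/(H − s) = 1150 × (16736.7 − 70) / (16736.7 − 1150) = 1150 × 16666.7 / 15586.7 ≈ 1229.7 mm ≈ 1.23 m.

1.23 m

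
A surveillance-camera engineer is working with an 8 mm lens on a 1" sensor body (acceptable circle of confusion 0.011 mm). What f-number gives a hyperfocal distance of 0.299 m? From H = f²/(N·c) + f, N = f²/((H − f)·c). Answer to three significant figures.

Rearrange H = f²/(N·c) + f for N: N = f² / ((H − f)·c).
N = 8² / ((299 − 8) × 0.011) = 64 / 3.201 ≈ 20.

f/20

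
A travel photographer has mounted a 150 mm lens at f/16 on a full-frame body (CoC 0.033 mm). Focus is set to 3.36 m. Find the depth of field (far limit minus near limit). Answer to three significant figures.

Hyperfocal distance H = f²/(N·c) + f = 150²/(16 × 0.033) + 150 = 22500/0.528 + 150 ≈ 42763.6 mm ≈ 42.76 m.
Near limit Dn = s·(H − f)/(H + s − 2f) = 3360 × (42763.6 − 150) / (42763.6 + 3360 − 2 × 150) = 3360 × 42613.6 / 45823.6 ≈ 3124.63 mm.
Far limit Df = s·(H − f)/(H − s) = 3360 × (42763.6 − 150) / (42763.6 − 3360) = 3360 × 42613.6 / 39403.6 ≈ 3633.72 mm.
Depth of field = Df − Dn = 3633.72 − 3124.63 ≈ 509.09 mm ≈ 0.509 m.

0.509 m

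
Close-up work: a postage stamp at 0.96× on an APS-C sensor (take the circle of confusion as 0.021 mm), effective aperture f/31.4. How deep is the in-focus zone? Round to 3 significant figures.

1.43 mm

At magnification m, DoF ≈ 2·N_eff·c/m² = 2 × 31.4 × 0.021 / 0.96² = 1.319 / 0.9216 ≈ 1.43 mm.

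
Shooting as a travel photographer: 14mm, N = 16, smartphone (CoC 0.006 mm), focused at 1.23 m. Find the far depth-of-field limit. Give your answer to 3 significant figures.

Hyperfocal distance H = f²/(N·c) + f = 14²/(16 × 0.006) + 14 = 196/0.096 + 14 ≈ 2055.7 mm ≈ 2.056 m.
Far limit Df = s·(H − f)/(H − s) = 1230 × (2055.7 − 14) / (2055.7 − 1230) = 1230 × 2041.7 / 825.7 ≈ 3041.5 mm ≈ 3.04 m.

3.04 m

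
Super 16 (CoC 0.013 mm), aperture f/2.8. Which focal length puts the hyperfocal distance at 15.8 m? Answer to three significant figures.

24.0 mm

From H = f²/(N·c) + f, with f ≪ H: f ≈ √(H·N·c) = √(15800 × 2.8 × 0.013) = √575.12 ≈ 23.98 mm.
The +f correction barely moves this — solving exactly, f² + N·c·f − N·c·H = 0 ⇒ f = (−N·c + √((N·c)² + 4·N·c·H))/2 = (−0.0364 + √2300.5)/2 ≈ 23.963 mm, so f ≈ 24.0 mm.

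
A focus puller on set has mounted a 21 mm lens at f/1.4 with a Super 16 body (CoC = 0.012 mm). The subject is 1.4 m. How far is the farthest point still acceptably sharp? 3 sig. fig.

Hyperfocal distance H = f²/(N·c) + f = 21²/(1.4 × 0.012) + 21 = 441/0.0168 + 21 ≈ 26271.0 mm ≈ 26.27 m.
Far limit Df = s·(H − f)/(H − s) = 1400 × (26271.0 − 21) / (26271.0 − 1400) = 1400 × 26250.0 / 24871.0 ≈ 1477.6 mm ≈ 1.48 m.

1.48 m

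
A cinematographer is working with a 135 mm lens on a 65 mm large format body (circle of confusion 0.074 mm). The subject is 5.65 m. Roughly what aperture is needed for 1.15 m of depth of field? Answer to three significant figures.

f/4.50

Write h = H − f = f²/(N·c). The thin-lens limits are Dn = s·h/(h + (s−f)) and Df = s·h/(h − (s−f)), so DoF = Df − Dn = 2·s·(s−f)·h / (h² − (s−f)²).
That is a quadratic in h: DoF·h² − 2·s·(s−f)·h − DoF·(s−f)² = 0 ⇒ h = (s−f)·(s + √(s² + DoF²)) / DoF = 5515 × (5650 + √(5650² + 1150²)) / 1150 = 5515 × (5650 + 5765.85) / 1150 ≈ 54746 mm.
Then N = f²/(c·h) = 135² / (0.074 × 54746) = 18225 / 4051.2 ≈ 4.50.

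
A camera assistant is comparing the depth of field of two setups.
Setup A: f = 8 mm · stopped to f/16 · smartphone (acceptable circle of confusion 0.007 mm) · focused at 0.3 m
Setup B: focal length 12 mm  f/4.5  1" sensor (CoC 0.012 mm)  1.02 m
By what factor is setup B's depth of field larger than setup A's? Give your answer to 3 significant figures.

Setup A: H = 8²/(16×0.007) + 8 ≈ 579.4 mm; DoF = Df − Dn = 613.50 − 198.54 ≈ 414.96 mm.
Setup B: H = 12²/(4.5×0.012) + 12 ≈ 2678.7 mm; DoF = Df − Dn = 1639.87 − 740.20 ≈ 899.67 mm.
Ratio = 899.67 / 414.96 ≈ 2.17.

2.17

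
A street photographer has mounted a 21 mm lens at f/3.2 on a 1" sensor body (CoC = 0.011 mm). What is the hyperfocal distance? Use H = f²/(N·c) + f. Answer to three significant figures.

Hyperfocal distance H = f²/(N·c) + f = 21²/(3.2 × 0.011) + 21 = 441/0.0352 + 21 ≈ 12549.4 mm ≈ 12.5 m.

12.5 m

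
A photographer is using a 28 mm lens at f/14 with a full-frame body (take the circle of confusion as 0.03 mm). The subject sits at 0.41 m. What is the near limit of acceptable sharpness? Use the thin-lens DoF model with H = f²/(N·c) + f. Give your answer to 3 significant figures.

340 mm

Hyperfocal distance H = f²/(N·c) + f = 28²/(14 × 0.03) + 28 = 784/0.42 + 28 ≈ 1894.7 mm ≈ 1.895 m.
Near limit Dn = s·(H − f)/(H + s − 2f) = 410 × (1894.7 − 28) / (1894.7 + 410 − 2 × 28) = 410 × 1866.7 / 2248.7 ≈ 340.35 mm.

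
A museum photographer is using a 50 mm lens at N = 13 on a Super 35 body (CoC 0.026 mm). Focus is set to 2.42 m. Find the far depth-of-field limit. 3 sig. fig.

Hyperfocal distance H = f²/(N·c) + f = 50²/(13 × 0.026) + 50 = 2500/0.338 + 50 ≈ 7446.4 mm ≈ 7.446 m.
Far limit Df = s·(H − f)/(H − s) = 2420 × (7446.4 − 50) / (7446.4 − 2420) = 2420 × 7396.4 / 5026.4 ≈ 3561.0 mm ≈ 3.56 m.

3.56 m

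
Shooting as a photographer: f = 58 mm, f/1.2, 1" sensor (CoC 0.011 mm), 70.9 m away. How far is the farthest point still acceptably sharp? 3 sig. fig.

98.2 m

Hyperfocal distance H = f²/(N·c) + f = 58²/(1.2 × 0.011) + 58 = 3364/0.0132 + 58 ≈ 254906.5 mm ≈ 254.9 m.
Far limit Df = s·(H − f)/(H − s) = 70900 × (254906.5 − 58) / (254906.5 − 70900) = 70900 × 254848.5 / 184006.5 ≈ 98196 mm ≈ 98.2 m.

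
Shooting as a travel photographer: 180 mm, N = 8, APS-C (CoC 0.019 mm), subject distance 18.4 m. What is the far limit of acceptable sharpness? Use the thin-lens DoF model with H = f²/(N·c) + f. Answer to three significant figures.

20.1 m

Hyperfocal distance H = f²/(N·c) + f = 180²/(8 × 0.019) + 180 = 32400/0.152 + 180 ≈ 213337.9 mm ≈ 213.3 m.
Far limit Df = s·(H − f)/(H − s) = 18400 × (213337.9 − 180) / (213337.9 − 18400) = 18400 × 213157.9 / 194937.9 ≈ 20120 mm ≈ 20.1 m.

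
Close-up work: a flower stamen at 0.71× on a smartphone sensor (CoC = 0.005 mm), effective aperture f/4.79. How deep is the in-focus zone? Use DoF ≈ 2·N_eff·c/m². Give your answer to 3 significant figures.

At magnification m, DoF ≈ 2·N_eff·c/m² = 2 × 4.79 × 0.005 / 0.71² = 0.0479 / 0.5041 ≈ 0.095 mm.

0.0950 mm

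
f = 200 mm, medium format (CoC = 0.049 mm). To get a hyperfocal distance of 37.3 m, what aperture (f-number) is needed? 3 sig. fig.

Rearrange H = f²/(N·c) + f for N: N = f² / ((H − f)·c).
N = 200² / ((37300 − 200) × 0.049) = 40000 / 1818 ≈ 22.

f/22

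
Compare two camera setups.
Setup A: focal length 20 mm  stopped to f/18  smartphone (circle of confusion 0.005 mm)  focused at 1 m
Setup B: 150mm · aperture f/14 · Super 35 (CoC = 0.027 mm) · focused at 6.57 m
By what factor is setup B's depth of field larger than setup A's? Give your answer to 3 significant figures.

3.09

Setup A: H = 20²/(18×0.005) + 20 ≈ 4464.4 mm; DoF = Df − Dn = 1282.87 − 819.34 ≈ 463.53 mm.
Setup B: H = 150²/(14×0.027) + 150 ≈ 59673.8 mm; DoF = Df − Dn = 7364.3 − 5930.4 ≈ 1433.9 mm.
Ratio = 1433.9 / 463.53 ≈ 3.09.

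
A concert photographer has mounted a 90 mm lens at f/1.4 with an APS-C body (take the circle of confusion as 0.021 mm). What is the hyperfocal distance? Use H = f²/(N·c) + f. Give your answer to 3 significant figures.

276 m

Hyperfocal distance H = f²/(N·c) + f = 90²/(1.4 × 0.021) + 90 = 8100/0.0294 + 90 ≈ 275600.2 mm ≈ 276 m.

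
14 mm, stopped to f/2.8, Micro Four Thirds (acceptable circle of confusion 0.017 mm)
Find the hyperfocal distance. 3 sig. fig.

4.13 m

Hyperfocal distance H = f²/(N·c) + f = 14²/(2.8 × 0.017) + 14 = 196/0.0476 + 14 ≈ 4131.6 mm ≈ 4.13 m.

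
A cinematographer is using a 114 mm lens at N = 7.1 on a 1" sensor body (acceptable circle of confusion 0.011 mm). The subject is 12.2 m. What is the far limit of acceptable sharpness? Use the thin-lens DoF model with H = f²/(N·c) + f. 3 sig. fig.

Hyperfocal distance H = f²/(N·c) + f = 114²/(7.1 × 0.011) + 114 = 12996/0.0781 + 114 ≈ 166516.0 mm ≈ 166.5 m.
Far limit Df = s·(H − f)/(H − s) = 12200 × (166516.0 − 114) / (166516.0 − 12200) = 12200 × 166402.0 / 154316.0 ≈ 13156 mm ≈ 13.2 m.

13.2 m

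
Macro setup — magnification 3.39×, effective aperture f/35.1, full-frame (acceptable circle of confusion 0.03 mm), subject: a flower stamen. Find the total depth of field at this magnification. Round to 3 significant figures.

0.183 mm

At magnification m, DoF ≈ 2·N_eff·c/m² = 2 × 35.1 × 0.03 / 3.39² = 2.106 / 11.49 ≈ 0.183 mm.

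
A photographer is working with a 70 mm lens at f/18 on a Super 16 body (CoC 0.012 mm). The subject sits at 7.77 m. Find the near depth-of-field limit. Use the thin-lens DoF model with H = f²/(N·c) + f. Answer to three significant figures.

Hyperfocal distance H = f²/(N·c) + f = 70²/(18 × 0.012) + 70 = 4900/0.216 + 70 ≈ 22755.2 mm ≈ 22.76 m.
Near limit Dn = s·(H − f)/(H + s − 2f) = 7770 × (22755.2 − 70) / (22755.2 + 7770 − 2 × 70) = 7770 × 22685.2 / 30385.2 ≈ 5801.0 mm ≈ 5.80 m.

5.80 m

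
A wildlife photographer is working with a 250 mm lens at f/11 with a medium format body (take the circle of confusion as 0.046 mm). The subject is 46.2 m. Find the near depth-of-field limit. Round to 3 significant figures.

33.7 m

Hyperfocal distance H = f²/(N·c) + f = 250²/(11 × 0.046) + 250 = 62500/0.506 + 250 ≈ 123767.8 mm ≈ 123.8 m.
Near limit Dn = s·(H − f)/(H + s − 2f) = 46200 × (123767.8 − 250) / (123767.8 + 46200 − 2 × 250) = 46200 × 123517.8 / 169467.8 ≈ 33673 mm ≈ 33.7 m.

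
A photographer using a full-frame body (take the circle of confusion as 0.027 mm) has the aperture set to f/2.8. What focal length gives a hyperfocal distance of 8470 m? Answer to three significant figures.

800 mm

From H = f²/(N·c) + f, with f ≪ H: f ≈ √(H·N·c) = √(8470000 × 2.8 × 0.027) = √640332 ≈ 800.2 mm.
The +f correction barely moves this — solving exactly, f² + N·c·f − N·c·H = 0 ⇒ f = (−N·c + √((N·c)² + 4·N·c·H))/2 = (−0.0756 + √2561328)/2 ≈ 800.17 mm, so f ≈ 800 mm.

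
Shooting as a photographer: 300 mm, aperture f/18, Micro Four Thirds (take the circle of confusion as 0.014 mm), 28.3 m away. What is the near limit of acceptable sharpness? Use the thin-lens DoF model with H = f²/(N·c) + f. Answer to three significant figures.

26.2 m

Hyperfocal distance H = f²/(N·c) + f = 300²/(18 × 0.014) + 300 = 90000/0.252 + 300 ≈ 357442.9 mm ≈ 357.4 m.
Near limit Dn = s·(H − f)/(H + s − 2f) = 28300 × (357442.9 − 300) / (357442.9 + 28300 − 2 × 300) = 28300 × 357142.9 / 385142.9 ≈ 26243 mm ≈ 26.2 m.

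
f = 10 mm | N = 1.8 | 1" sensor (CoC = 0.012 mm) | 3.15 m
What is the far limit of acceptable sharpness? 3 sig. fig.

Hyperfocal distance H = f²/(N·c) + f = 10²/(1.8 × 0.012) + 10 = 100/0.0216 + 10 ≈ 4639.6 mm ≈ 4.640 m.
Far limit Df = s·(H − f)/(H − s) = 3150 × (4639.6 − 10) / (4639.6 − 3150) = 3150 × 4629.6 / 1489.6 ≈ 9789.9 mm ≈ 9.79 m.

9.79 m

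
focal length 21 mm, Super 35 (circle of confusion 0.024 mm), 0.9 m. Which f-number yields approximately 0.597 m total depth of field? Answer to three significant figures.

f/6.30

Write h = H − f = f²/(N·c). The thin-lens limits are Dn = s·h/(h + (s−f)) and Df = s·h/(h − (s−f)), so DoF = Df − Dn = 2·s·(s−f)·h / (h² − (s−f)²).
That is a quadratic in h: DoF·h² − 2·s·(s−f)·h − DoF·(s−f)² = 0 ⇒ h = (s−f)·(s + √(s² + DoF²)) / DoF = 879 × (900 + √(900² + 597²)) / 597 = 879 × (900 + 1080.00) / 597 ≈ 2915.3 mm.
Then N = f²/(c·h) = 21² / (0.024 × 2915.3) = 441 / 69.967 ≈ 6.30.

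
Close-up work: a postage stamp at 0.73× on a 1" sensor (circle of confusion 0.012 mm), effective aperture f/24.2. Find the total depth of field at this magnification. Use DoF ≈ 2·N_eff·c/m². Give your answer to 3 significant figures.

1.09 mm

At magnification m, DoF ≈ 2·N_eff·c/m² = 2 × 24.2 × 0.012 / 0.73² = 0.5808 / 0.5329 ≈ 1.09 mm.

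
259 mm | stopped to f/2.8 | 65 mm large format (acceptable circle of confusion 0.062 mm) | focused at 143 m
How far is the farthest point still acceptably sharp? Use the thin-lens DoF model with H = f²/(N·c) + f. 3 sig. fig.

227 m

Hyperfocal distance H = f²/(N·c) + f = 259²/(2.8 × 0.062) + 259 = 67081/0.1736 + 259 ≈ 386670.3 mm ≈ 386.7 m.
Far limit Df = s·(H − f)/(H − s) = 143000 × (386670.3 − 259) / (386670.3 − 143000) = 143000 × 386411.3 / 243670.3 ≈ 226769 mm ≈ 227 m.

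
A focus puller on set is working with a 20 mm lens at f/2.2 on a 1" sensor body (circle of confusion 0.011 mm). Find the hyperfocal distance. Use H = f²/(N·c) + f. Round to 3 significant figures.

16.5 m

Hyperfocal distance H = f²/(N·c) + f = 20²/(2.2 × 0.011) + 20 = 400/0.0242 + 20 ≈ 16548.9 mm ≈ 16.5 m.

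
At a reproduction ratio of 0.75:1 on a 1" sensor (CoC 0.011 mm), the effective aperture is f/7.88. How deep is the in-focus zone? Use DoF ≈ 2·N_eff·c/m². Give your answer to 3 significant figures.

At magnification m, DoF ≈ 2·N_eff·c/m² = 2 × 7.88 × 0.011 / 0.75² = 0.1734 / 0.5625 ≈ 0.308 mm.

0.308 mm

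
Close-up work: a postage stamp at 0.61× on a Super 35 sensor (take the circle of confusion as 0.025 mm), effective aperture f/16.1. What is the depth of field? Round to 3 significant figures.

At magnification m, DoF ≈ 2·N_eff·c/m² = 2 × 16.1 × 0.025 / 0.61² = 0.805 / 0.3721 ≈ 2.16 mm.

2.16 mm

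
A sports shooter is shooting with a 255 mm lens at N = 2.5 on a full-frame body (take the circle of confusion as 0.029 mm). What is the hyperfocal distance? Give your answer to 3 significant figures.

897 m

Hyperfocal distance H = f²/(N·c) + f = 255²/(2.5 × 0.029) + 255 = 65025/0.0725 + 255 ≈ 897151.6 mm ≈ 897 m.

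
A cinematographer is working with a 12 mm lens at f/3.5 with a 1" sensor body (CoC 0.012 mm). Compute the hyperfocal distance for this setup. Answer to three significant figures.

Hyperfocal distance H = f²/(N·c) + f = 12²/(3.5 × 0.012) + 12 = 144/0.042 + 12 ≈ 3440.6 mm ≈ 3.44 m.

3.44 m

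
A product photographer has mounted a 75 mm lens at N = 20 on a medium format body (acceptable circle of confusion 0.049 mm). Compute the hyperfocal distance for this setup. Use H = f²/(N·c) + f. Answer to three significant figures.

5.81 m

Hyperfocal distance H = f²/(N·c) + f = 75²/(20 × 0.049) + 75 = 5625/0.98 + 75 ≈ 5814.8 mm ≈ 5.81 m.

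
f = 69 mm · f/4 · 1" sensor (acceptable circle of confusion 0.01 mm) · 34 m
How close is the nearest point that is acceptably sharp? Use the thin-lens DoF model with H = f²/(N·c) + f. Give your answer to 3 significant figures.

Hyperfocal distance H = f²/(N·c) + f = 69²/(4 × 0.01) + 69 = 4761/0.04 + 69 ≈ 119094.0 mm ≈ 119.1 m.
Near limit Dn = s·(H − f)/(H + s − 2f) = 34000 × (119094.0 − 69) / (119094.0 + 34000 − 2 × 69) = 34000 × 119025.0 / 152956.0 ≈ 26458 mm ≈ 26.5 m.

26.5 m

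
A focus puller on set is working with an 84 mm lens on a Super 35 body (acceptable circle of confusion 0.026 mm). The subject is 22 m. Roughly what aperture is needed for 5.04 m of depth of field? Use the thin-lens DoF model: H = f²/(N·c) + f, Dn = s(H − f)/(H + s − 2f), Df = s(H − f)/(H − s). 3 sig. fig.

Write h = H − f = f²/(N·c). The thin-lens limits are Dn = s·h/(h + (s−f)) and Df = s·h/(h − (s−f)), so DoF = Df − Dn = 2·s·(s−f)·h / (h² − (s−f)²).
That is a quadratic in h: DoF·h² − 2·s·(s−f)·h − DoF·(s−f)² = 0 ⇒ h = (s−f)·(s + √(s² + DoF²)) / DoF = 21916 × (22000 + √(22000² + 5040²)) / 5040 = 21916 × (22000 + 22569.9) / 5040 ≈ 193808 mm.
Then N = f²/(c·h) = 84² / (0.026 × 193808) = 7056 / 5039.0 ≈ 1.40.

f/1.40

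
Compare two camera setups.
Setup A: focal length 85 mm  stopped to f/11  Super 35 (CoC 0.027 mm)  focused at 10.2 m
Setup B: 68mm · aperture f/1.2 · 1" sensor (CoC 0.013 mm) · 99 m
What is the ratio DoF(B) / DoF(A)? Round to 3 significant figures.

7.25

Setup A: H = 85²/(11×0.027) + 85 ≈ 24411.6 mm; DoF = Df − Dn = 17460 − 7204 ≈ 10256 mm.
Setup B: H = 68²/(1.2×0.013) + 68 ≈ 296478.3 mm; DoF = Df − Dn = 148597 − 74226 ≈ 74371 mm.
Ratio = 74371 / 10256 ≈ 7.25.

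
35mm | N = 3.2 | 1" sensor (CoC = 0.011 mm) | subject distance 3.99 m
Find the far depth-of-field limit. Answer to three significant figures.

4.50 m

Hyperfocal distance H = f²/(N·c) + f = 35²/(3.2 × 0.011) + 35 = 1225/0.0352 + 35 ≈ 34836.1 mm ≈ 34.84 m.
Far limit Df = s·(H − f)/(H − s) = 3990 × (34836.1 − 35) / (34836.1 − 3990) = 3990 × 34801.1 / 30846.1 ≈ 4501.6 mm ≈ 4.50 m.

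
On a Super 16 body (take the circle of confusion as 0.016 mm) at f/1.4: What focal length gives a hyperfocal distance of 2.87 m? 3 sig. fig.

8.01 mm

From H = f²/(N·c) + f, with f ≪ H: f ≈ √(H·N·c) = √(2870 × 1.4 × 0.016) = √64.288 ≈ 8.018 mm.
Exact: f² + N·c·f − N·c·H = 0 ⇒ f = (−N·c + √((N·c)² + 4·N·c·H))/2 = (−0.0224 + √257.15)/2 ≈ 8.0068 mm ≈ 8.01 mm.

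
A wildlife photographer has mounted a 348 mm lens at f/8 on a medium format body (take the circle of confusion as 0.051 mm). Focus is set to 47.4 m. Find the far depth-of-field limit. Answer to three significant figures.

Hyperfocal distance H = f²/(N·c) + f = 348²/(8 × 0.051) + 348 = 121104/0.408 + 348 ≈ 297171.5 mm ≈ 297.2 m.
Far limit Df = s·(H − f)/(H − s) = 47400 × (297171.5 − 348) / (297171.5 − 47400) = 47400 × 296823.5 / 249771.5 ≈ 56329 mm ≈ 56.3 m.

56.3 m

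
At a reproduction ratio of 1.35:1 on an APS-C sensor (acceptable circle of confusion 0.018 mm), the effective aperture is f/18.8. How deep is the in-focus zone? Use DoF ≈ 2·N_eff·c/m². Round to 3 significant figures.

0.371 mm

At magnification m, DoF ≈ 2·N_eff·c/m² = 2 × 18.8 × 0.018 / 1.35² = 0.6768 / 1.823 ≈ 0.371 mm.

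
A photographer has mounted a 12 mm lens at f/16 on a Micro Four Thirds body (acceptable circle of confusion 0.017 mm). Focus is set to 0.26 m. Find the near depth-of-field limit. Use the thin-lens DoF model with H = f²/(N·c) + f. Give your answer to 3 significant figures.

Hyperfocal distance H = f²/(N·c) + f = 12²/(16 × 0.017) + 12 = 144/0.272 + 12 ≈ 541.4 mm ≈ 0.541 m.
Near limit Dn = s·(H − f)/(H + s − 2f) = 260 × (541.4 − 12) / (541.4 + 260 − 2 × 12) = 260 × 529.4 / 777.4 ≈ 177.06 mm.

177 mm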